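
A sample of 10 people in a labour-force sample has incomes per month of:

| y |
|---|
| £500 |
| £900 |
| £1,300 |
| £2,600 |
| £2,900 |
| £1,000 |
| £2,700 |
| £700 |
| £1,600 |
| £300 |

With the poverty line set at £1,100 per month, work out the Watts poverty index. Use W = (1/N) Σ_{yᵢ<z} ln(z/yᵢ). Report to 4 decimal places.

Below z: £300, £500, £700, £900, £1,000 (q = 5 of N = 10).
Log gaps: ln(1100/300) = 1.2993; ln(1100/500) = 0.7885; ln(1100/700) = 0.4520; ln(1100/900) = 0.2007; ln(1100/1000) = 0.0953.
W = 2.835706 / 10 = 0.2836.

0.2836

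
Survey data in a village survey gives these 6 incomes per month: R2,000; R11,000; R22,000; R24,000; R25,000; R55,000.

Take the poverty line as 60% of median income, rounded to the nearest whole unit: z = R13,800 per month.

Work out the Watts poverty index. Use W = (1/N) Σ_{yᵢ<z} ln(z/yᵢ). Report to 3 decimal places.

Incomes under z: R2,000, R11,000 (q = 2 of N = 6).
Log gaps: ln(13800/2000) = 1.9315; ln(13800/11000) = 0.2268.
W = 2.158295 / 6 = 0.360.

0.360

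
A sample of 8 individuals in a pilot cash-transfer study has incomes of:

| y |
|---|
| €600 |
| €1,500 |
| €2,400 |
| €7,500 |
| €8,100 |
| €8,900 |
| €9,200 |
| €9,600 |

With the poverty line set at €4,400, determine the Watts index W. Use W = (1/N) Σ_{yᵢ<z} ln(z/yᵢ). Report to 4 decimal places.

Below z: €600, €1,500, €2,400 (q = 3 of N = 8).
ln(z/y) terms: ln(4400/600) = 1.9924; ln(4400/1500) = 1.0761; ln(4400/2400) = 0.6061.
W = 3.674705 / 8 = 0.4593.

0.4593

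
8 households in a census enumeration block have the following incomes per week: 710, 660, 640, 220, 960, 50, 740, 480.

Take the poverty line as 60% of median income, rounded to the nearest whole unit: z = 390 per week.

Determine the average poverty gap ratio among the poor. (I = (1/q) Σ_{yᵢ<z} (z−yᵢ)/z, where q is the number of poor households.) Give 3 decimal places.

0.654

Below the line: 50, 220 (q = 2 of N = 8).
Relative gaps: 0.8718, 0.4359; sum = 1.307692.
I averages over the q = 2 poor units only: 1.307692 / 2 = 0.654.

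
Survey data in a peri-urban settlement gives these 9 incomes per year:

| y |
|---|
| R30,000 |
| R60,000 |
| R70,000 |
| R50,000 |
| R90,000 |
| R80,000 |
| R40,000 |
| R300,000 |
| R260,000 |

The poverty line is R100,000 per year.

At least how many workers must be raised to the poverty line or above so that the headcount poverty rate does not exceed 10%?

Currently q = 7 of N = 9 are below the line (H = 0.778).
A headcount ratio of at most 10% allows at most ⌊0.10 × 9⌋ = 0 poor workers.
So at least 7 − 0 = 7 must be lifted.

7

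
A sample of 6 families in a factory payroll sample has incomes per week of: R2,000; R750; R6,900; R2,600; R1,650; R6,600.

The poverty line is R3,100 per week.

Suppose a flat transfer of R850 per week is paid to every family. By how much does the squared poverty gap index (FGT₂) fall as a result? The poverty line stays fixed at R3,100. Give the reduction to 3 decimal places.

Before: below the line — R750, R1,650, R2,000, R2,600; squared poverty gap index (FGT₂) = 0.15756.
After the R850 transfer: below the line — R1,600, R2,500, R2,850; squared poverty gap index (FGT₂) = 0.04635.
Reduction = 0.15756 − 0.04635 = 0.111.

0.111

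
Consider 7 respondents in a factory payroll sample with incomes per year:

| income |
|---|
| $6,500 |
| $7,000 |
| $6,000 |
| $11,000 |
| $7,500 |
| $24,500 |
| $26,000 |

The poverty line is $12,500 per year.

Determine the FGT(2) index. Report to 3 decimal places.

0.124

Below the line: $6,000, $6,500, $7,000, $7,500, $11,000 (q = 5 of N = 7).
Normalized shortfalls: (12500−6000)/12500 = 0.5200; (12500−6500)/12500 = 0.4800; (12500−7000)/12500 = 0.4400; (12500−7500)/12500 = 0.4000; (12500−11000)/12500 = 0.1200.
Squared: 0.2704; 0.2304; 0.1936; 0.1600; 0.0144.
Sum = 0.868800; P₂ = 0.868800 / 7 = 0.124.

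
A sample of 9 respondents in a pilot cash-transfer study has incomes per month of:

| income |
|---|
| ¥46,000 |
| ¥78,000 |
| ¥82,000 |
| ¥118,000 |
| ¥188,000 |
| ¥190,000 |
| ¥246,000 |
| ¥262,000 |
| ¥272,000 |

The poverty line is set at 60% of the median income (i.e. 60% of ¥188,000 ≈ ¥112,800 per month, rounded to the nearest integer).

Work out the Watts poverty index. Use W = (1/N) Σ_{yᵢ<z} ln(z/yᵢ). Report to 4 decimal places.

0.1761

Poor units: ¥46,000, ¥78,000, ¥82,000 (q = 3 of N = 9).
ln(z/y) terms: ln(112800/46000) = 0.8970; ln(112800/78000) = 0.3689; ln(112800/82000) = 0.3189.
W = 1.584780 / 9 = 0.1761.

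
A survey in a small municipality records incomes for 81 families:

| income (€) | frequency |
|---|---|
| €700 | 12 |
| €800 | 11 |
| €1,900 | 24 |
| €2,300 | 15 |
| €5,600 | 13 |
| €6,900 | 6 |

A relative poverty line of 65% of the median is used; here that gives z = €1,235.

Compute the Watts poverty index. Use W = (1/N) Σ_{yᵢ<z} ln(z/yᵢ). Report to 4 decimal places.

Below z: 12×€700, 11×€800 (q = 23 of N = 81).
Log gaps: ln(1235/700) = 0.5677 (×12); ln(1235/800) = 0.4342 (×11).
W = 11.589311 / 81 = 0.1431.

0.1431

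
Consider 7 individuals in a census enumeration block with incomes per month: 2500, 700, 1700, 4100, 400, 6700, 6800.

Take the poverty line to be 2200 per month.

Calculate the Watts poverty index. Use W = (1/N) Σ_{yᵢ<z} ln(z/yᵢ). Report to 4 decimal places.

0.4440

Below z: 400, 700, 1700 (q = 3 of N = 7).
Log gaps: ln(2200/400) = 1.7047; ln(2200/700) = 1.1451; ln(2200/1700) = 0.2578.
W = 3.107710 / 7 = 0.4440.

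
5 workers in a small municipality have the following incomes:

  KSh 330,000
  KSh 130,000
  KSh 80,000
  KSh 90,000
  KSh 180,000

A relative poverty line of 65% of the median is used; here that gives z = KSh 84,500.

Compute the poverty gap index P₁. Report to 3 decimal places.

0.011

Below z: KSh 80,000 (q = 1 of N = 5).
Normalized shortfalls: (84500−80000)/84500 = 0.0533.
Sum of shortfalls = 0.053254; P₁ averages over all N: 0.053254 / 5 = 0.011.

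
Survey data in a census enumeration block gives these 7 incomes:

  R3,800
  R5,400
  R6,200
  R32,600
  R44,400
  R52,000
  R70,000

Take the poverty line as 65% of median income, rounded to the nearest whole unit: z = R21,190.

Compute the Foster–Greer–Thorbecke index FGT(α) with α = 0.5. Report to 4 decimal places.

0.3729

Below z: R3,800, R5,400, R6,200 (q = 3 of N = 7).
Shortfall ratios: (21190−3800)/21190 = 0.8207; (21190−5400)/21190 = 0.7452; (21190−6200)/21190 = 0.7074.
Raised to α = 0.5: 0.90591; 0.86323; 0.84108.
Sum = 2.610213; FGT(0.5) = 2.610213 / 7 = 0.3729.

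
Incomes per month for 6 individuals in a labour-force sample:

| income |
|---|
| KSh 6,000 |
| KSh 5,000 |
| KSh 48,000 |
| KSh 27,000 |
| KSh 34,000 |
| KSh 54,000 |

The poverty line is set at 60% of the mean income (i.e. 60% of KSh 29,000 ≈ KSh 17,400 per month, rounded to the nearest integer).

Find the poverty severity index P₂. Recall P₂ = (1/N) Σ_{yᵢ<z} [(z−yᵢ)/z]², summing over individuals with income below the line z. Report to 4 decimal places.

Incomes under z: KSh 5,000, KSh 6,000 (q = 2 of N = 6).
Gap ratios (z−y)/z: (17400−5000)/17400 = 0.7126; (17400−6000)/17400 = 0.6552.
Squared: 0.5079; 0.4293.
Sum = 0.937112; P₂ = 0.937112 / 6 = 0.1562.

0.1562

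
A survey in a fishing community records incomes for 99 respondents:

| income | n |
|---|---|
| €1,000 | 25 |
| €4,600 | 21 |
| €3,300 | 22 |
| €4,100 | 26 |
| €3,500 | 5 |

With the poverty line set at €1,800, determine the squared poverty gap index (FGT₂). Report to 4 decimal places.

Below the line: 25×€1,000 (q = 25 of N = 99).
Shortfall ratios: (1800−1000)/1800 = 0.4444 (×25).
Squared: 0.1975 (×25).
Sum = 4.938272; P₂ = 4.938272 / 99 = 0.0499.

0.0499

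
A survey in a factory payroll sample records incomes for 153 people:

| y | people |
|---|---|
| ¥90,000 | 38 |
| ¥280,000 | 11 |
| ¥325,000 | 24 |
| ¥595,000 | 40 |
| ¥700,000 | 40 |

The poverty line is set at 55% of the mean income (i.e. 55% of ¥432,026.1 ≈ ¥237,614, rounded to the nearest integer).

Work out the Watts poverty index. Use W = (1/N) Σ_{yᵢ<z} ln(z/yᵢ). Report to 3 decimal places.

Below the line: 38×¥90,000 (q = 38 of N = 153).
Log shortfalls: ln(237614/90000) = 0.9708 (×38).
W = 36.891838 / 153 = 0.241.

0.241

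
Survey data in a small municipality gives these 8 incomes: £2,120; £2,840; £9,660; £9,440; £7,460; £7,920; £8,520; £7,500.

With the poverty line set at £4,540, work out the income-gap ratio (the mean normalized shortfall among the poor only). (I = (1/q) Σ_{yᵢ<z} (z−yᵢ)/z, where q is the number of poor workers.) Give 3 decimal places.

0.454

Below z: £2,120, £2,840 (q = 2 of N = 8).
Relative gaps: 0.5330, 0.3744; sum = 0.907489.
The income-gap ratio divides by q (the poor only): 0.907489 / 2 = 0.454.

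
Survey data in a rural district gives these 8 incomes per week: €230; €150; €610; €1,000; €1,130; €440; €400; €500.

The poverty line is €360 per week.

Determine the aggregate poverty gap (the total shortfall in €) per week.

Below the line: €150, €230 (q = 2 of N = 8).
Individual gaps: 360−150 = 210; 360−230 = 130.
Aggregate gap = €340.

€340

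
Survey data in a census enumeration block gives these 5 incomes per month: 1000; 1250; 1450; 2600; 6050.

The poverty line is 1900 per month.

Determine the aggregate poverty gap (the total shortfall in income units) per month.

2000

Incomes under z: 1000, 1250, 1450 (q = 3 of N = 5).
Individual gaps: 1900−1000 = 900; 1900−1250 = 650; 1900−1450 = 450.
Aggregate gap = 2000.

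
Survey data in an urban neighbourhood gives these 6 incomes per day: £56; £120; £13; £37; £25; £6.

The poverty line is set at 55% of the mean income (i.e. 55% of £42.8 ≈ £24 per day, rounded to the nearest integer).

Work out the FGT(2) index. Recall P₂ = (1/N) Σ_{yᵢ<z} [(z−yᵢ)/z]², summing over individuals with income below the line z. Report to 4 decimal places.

0.1288

Poor units: £6, £13 (q = 2 of N = 6).
Relative gaps: (24−6)/24 = 0.7500; (24−13)/24 = 0.4583.
Squared: 0.5625; 0.2101.
Sum = 0.772569; P₂ = 0.772569 / 6 = 0.1288.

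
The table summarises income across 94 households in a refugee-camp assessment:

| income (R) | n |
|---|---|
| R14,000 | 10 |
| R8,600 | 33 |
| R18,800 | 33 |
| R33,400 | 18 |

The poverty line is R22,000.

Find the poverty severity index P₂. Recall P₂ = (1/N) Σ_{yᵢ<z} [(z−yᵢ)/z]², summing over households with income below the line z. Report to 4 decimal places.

Below z: 33×R8,600, 10×R14,000, 33×R18,800 (q = 76 of N = 94).
Gap ratios (z−y)/z: (22000−8600)/22000 = 0.6091 (×33); (22000−14000)/22000 = 0.3636 (×10); (22000−18800)/22000 = 0.1455 (×33).
Squared: 0.3710 (×33); 0.1322 (×10); 0.0212 (×33).
Sum = 14.263223; P₂ = 14.263223 / 94 = 0.1517.

0.1517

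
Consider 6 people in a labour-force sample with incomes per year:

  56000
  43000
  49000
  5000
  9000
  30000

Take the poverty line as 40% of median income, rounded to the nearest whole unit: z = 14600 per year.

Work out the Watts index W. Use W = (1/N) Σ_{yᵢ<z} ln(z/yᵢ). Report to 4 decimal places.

Incomes under z: 5000, 9000 (q = 2 of N = 6).
ln(z/y) terms: ln(14600/5000) = 1.0716; ln(14600/9000) = 0.4838.
W = 1.555381 / 6 = 0.2592.

0.2592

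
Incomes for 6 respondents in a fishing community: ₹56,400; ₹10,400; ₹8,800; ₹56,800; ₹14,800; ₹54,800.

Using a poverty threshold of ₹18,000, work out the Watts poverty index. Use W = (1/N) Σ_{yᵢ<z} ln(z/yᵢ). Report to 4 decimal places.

Below z: ₹8,800, ₹10,400, ₹14,800 (q = 3 of N = 6).
Log shortfalls: ln(18000/8800) = 0.7156; ln(18000/10400) = 0.5486; ln(18000/14800) = 0.1957.
W = 1.459931 / 6 = 0.2433.

0.2433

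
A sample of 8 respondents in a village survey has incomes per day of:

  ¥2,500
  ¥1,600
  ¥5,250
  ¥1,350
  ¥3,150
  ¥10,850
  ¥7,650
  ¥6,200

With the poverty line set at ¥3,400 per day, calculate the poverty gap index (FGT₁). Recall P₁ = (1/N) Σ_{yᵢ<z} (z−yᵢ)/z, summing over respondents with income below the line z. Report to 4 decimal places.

0.1838

Below z: ¥1,350, ¥1,600, ¥2,500, ¥3,150 (q = 4 of N = 8).
Normalized shortfalls: (3400−1350)/3400 = 0.6029; (3400−1600)/3400 = 0.5294; (3400−2500)/3400 = 0.2647; (3400−3150)/3400 = 0.0735.
Σ = 1.470588. Dividing by the full population N = 8 gives P₁ = 0.1838.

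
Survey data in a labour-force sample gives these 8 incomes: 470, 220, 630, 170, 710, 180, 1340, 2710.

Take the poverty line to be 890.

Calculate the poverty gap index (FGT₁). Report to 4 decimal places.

0.4157

Below z: 170, 180, 220, 470, 630, 710 (q = 6 of N = 8).
Normalized shortfalls: (890−170)/890 = 0.8090; (890−180)/890 = 0.7978; (890−220)/890 = 0.7528; (890−470)/890 = 0.4719; (890−630)/890 = 0.2921; (890−710)/890 = 0.2022.
Σ = 3.325843. Dividing by the full population N = 8 gives P₁ = 0.4157.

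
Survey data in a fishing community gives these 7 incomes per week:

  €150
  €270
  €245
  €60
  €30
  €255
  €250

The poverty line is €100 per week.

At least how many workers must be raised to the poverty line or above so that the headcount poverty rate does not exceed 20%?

2 of the 7 workers are poor, so H = 2/7 = 0.286.
A headcount ratio of at most 20% allows at most ⌊0.20 × 7⌋ = 1 poor workers.
So at least 2 − 1 = 1 must be lifted.

1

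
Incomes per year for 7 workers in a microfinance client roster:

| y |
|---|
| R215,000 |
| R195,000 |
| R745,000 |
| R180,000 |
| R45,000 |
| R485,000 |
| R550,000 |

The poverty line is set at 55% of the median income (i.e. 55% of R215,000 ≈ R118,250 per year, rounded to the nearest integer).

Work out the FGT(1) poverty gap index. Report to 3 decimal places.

Incomes under z: R45,000 (q = 1 of N = 7).
Gap ratios (z−y)/z: (118250−45000)/118250 = 0.6195.
Sum of shortfalls = 0.619450; P₁ averages over all N: 0.619450 / 7 = 0.088.

0.088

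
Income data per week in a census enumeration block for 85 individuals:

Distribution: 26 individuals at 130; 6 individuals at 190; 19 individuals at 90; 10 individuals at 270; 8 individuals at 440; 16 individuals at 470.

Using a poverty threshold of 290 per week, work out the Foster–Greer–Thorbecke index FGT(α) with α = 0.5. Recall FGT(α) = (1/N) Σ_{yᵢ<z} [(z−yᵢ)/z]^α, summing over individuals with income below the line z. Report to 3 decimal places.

0.485

Poor units: 19×90, 26×130, 6×190, 10×270 (q = 61 of N = 85).
Gap ratios (z−y)/z: (290−90)/290 = 0.6897 (×19); (290−130)/290 = 0.5517 (×26); (290−190)/290 = 0.3448 (×6); (290−270)/290 = 0.0690 (×10).
Raised to α = 0.5: 0.83045 (×19); 0.74278 (×26); 0.58722 (×6); 0.26261 (×10).
Sum = 41.240406; FGT(0.5) = 41.240406 / 85 = 0.485.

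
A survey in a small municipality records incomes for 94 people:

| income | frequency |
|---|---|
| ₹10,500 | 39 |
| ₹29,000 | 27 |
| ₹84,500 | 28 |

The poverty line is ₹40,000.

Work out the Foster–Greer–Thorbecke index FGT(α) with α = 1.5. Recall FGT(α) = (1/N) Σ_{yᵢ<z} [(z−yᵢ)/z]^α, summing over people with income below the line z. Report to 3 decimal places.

Poor units: 39×₹10,500, 27×₹29,000 (q = 66 of N = 94).
Gap ratios (z−y)/z: (40000−10500)/40000 = 0.7375 (×39); (40000−29000)/40000 = 0.2750 (×27).
Raised to α = 1.5: 0.63335 (×39); 0.14421 (×27).
Sum = 28.594311; FGT(1.5) = 28.594311 / 94 = 0.304.

0.304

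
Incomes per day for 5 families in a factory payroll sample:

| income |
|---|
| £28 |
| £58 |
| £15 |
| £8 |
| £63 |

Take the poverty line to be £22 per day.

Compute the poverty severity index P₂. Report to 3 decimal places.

Poor units: £8, £15 (q = 2 of N = 5).
Relative gaps: (22−8)/22 = 0.6364; (22−15)/22 = 0.3182.
Squared: 0.4050; 0.1012.
Sum = 0.506198; P₂ = 0.506198 / 5 = 0.101.

0.101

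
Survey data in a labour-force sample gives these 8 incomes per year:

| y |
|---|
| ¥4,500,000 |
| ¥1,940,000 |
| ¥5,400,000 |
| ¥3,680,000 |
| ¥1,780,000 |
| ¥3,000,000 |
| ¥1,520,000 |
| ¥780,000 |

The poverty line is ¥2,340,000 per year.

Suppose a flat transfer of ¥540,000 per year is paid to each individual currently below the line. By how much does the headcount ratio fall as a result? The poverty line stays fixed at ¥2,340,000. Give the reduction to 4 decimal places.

0.1250

Before: below the line — ¥780,000, ¥1,520,000, ¥1,780,000, ¥1,940,000; headcount ratio = 0.500000.
After the ¥540,000 transfer: below the line — ¥1,320,000, ¥2,060,000, ¥2,320,000; headcount ratio = 0.375000.
Reduction = 0.500000 − 0.375000 = 0.1250.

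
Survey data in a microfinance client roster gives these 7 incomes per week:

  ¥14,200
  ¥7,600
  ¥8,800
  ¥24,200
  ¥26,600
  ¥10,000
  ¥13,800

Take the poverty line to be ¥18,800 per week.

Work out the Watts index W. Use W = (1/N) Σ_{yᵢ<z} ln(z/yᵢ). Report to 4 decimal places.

0.4123

Incomes under z: ¥7,600, ¥8,800, ¥10,000, ¥13,800, ¥14,200 (q = 5 of N = 7).
Log shortfalls: ln(18800/7600) = 0.9057; ln(18800/8800) = 0.7591; ln(18800/10000) = 0.6313; ln(18800/13800) = 0.3092; ln(18800/14200) = 0.2806.
W = 2.885889 / 7 = 0.4123.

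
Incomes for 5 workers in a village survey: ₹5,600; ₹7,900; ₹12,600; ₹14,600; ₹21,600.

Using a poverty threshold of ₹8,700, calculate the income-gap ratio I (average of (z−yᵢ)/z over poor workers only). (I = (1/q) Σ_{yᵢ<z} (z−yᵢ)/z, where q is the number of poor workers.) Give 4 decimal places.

0.2241

Below z: ₹5,600, ₹7,900 (q = 2 of N = 5).
Shortfall ratios (z−y)/z: 0.3563, 0.0920; sum = 0.448276.
I averages over the q = 2 poor units only: 0.448276 / 2 = 0.2241.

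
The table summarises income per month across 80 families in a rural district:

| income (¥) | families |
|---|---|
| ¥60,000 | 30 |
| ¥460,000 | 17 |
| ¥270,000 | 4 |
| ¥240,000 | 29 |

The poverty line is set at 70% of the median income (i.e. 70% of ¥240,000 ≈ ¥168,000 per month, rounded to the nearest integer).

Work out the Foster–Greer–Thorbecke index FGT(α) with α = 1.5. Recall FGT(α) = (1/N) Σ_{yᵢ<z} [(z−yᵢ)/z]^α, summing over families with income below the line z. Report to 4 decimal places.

Poor units: 30×¥60,000 (q = 30 of N = 80).
Shortfall ratios: (168000−60000)/168000 = 0.6429 (×30).
Raised to α = 1.5: 0.51543 (×30).
Sum = 15.462972; FGT(1.5) = 15.462972 / 80 = 0.1933.

0.1933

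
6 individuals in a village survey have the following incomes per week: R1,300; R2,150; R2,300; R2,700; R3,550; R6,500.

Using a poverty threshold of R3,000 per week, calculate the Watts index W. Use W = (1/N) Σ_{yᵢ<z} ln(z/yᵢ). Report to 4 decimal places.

Below z: R1,300, R2,150, R2,300, R2,700 (q = 4 of N = 6).
Log gaps: ln(3000/1300) = 0.8362; ln(3000/2150) = 0.3331; ln(3000/2300) = 0.2657; ln(3000/2700) = 0.1054.
W = 1.540456 / 6 = 0.2567.

0.2567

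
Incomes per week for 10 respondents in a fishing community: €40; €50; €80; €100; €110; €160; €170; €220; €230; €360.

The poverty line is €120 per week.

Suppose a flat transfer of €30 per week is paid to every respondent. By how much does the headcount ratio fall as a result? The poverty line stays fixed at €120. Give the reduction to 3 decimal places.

Before: below the line — €40, €50, €80, €100, €110; headcount ratio = 0.50000.
After the €30 transfer: below the line — €70, €80, €110; headcount ratio = 0.30000.
Reduction = 0.50000 − 0.30000 = 0.200.

0.200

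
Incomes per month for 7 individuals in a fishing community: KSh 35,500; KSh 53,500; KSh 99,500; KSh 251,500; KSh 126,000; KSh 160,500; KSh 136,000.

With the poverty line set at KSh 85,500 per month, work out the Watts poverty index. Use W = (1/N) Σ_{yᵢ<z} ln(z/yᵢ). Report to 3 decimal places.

Below z: KSh 35,500, KSh 53,500 (q = 2 of N = 7).
ln(z/y) terms: ln(85500/35500) = 0.8790; ln(85500/53500) = 0.4688.
W = 1.347818 / 7 = 0.193.

0.193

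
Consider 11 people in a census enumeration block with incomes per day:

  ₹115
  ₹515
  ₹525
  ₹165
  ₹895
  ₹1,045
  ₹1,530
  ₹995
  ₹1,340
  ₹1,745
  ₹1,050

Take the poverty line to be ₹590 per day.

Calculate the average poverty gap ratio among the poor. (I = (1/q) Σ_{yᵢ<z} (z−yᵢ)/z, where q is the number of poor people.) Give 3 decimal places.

Below the line: ₹115, ₹165, ₹515, ₹525 (q = 4 of N = 11).
Relative gaps: 0.8051, 0.7203, 0.1271, 0.1102; sum = 1.762712.
The income-gap ratio divides by q (the poor only): 1.762712 / 4 = 0.441.

0.441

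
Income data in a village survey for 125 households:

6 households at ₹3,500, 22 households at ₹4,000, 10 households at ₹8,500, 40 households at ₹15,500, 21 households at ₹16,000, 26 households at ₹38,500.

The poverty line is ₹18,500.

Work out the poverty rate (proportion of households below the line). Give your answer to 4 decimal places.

0.7920

99 of the 125 households have income below ₹18,500.
H = 99/125 = 0.7920.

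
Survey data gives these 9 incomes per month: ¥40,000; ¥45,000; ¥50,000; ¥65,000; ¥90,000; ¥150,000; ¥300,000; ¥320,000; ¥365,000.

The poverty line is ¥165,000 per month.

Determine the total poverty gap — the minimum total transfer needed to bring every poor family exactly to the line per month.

Poor units: ¥40,000, ¥45,000, ¥50,000, ¥65,000, ¥90,000, ¥150,000 (q = 6 of N = 9).
Individual gaps: 165000−40000 = 125000; 165000−45000 = 120000; 165000−50000 = 115000; 165000−65000 = 100000; 165000−90000 = 75000; 165000−150000 = 15000.
Aggregate gap = ¥550,000.

¥550,000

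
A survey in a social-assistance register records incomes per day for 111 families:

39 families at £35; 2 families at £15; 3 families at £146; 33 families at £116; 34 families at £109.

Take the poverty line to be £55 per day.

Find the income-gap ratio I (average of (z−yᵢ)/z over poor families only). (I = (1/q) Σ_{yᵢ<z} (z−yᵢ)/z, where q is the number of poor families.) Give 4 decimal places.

Poor units: 2×£15, 39×£35 (q = 41 of N = 111).
Relative gaps: 0.7273 (×2), 0.3636 (×39); sum = 15.636364.
I averages over the q = 41 poor units only: 15.636364 / 41 = 0.3814.

0.3814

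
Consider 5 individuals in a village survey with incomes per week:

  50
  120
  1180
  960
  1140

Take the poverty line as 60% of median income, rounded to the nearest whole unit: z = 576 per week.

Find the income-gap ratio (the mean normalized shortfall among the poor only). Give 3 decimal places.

Incomes under z: 50, 120 (q = 2 of N = 5).
Shortfall ratios (z−y)/z: 0.9132, 0.7917; sum = 1.704861.
I averages over the q = 2 poor units only: 1.704861 / 2 = 0.852.

0.852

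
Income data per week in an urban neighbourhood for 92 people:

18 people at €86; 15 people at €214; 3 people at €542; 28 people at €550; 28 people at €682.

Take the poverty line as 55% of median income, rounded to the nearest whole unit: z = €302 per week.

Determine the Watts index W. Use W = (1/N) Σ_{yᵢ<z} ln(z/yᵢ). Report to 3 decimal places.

0.302

Incomes under z: 18×€86, 15×€214 (q = 33 of N = 92).
ln(z/y) terms: ln(302/86) = 1.2561 (×18); ln(302/214) = 0.3445 (×15).
W = 27.776200 / 92 = 0.302.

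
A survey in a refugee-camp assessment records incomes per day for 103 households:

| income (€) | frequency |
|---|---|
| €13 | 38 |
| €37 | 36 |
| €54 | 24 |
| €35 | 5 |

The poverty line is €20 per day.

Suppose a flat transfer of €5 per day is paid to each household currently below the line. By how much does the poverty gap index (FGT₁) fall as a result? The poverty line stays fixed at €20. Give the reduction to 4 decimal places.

0.0922

Before: below the line — 38×€13; poverty gap index (FGT₁) = 0.129126.
After the €5 transfer: below the line — 38×€18; poverty gap index (FGT₁) = 0.036893.
Reduction = 0.129126 − 0.036893 = 0.0922.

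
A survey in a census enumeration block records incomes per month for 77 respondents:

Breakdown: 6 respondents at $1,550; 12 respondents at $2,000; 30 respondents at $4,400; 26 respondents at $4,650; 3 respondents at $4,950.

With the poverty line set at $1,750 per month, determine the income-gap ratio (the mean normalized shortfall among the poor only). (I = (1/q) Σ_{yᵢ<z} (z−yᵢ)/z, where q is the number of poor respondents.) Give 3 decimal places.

Incomes under z: 6×$1,550 (q = 6 of N = 77).
Relative gaps: 0.1143 (×6); sum = 0.685714.
The income-gap ratio divides by q (the poor only): 0.685714 / 6 = 0.114.

0.114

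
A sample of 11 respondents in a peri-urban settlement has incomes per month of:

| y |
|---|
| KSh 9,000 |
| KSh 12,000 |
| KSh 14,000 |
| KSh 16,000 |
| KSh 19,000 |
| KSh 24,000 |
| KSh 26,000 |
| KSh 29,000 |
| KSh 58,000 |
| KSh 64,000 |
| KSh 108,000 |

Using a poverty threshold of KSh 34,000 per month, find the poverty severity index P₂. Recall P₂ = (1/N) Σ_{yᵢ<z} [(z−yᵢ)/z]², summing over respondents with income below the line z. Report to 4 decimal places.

0.1767

Incomes under z: KSh 9,000, KSh 12,000, KSh 14,000, KSh 16,000, KSh 19,000, KSh 24,000, KSh 26,000, KSh 29,000 (q = 8 of N = 11).
Normalized shortfalls: (34000−9000)/34000 = 0.7353; (34000−12000)/34000 = 0.6471; (34000−14000)/34000 = 0.5882; (34000−16000)/34000 = 0.5294; (34000−19000)/34000 = 0.4412; (34000−24000)/34000 = 0.2941; (34000−26000)/34000 = 0.2353; (34000−29000)/34000 = 0.1471.
Squared: 0.5407; 0.4187; 0.3460; 0.2803; 0.1946; 0.0865; 0.0554; 0.0216.
Sum = 1.943772; P₂ = 1.943772 / 11 = 0.1767.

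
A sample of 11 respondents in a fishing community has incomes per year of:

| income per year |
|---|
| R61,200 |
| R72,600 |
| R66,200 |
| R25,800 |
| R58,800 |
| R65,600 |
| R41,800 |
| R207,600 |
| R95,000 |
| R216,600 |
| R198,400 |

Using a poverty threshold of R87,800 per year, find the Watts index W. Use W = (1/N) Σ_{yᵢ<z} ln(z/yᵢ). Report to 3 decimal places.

Incomes under z: R25,800, R41,800, R58,800, R61,200, R65,600, R66,200, R72,600 (q = 7 of N = 11).
ln(z/y) terms: ln(87800/25800) = 1.2247; ln(87800/41800) = 0.7422; ln(87800/58800) = 0.4009; ln(87800/61200) = 0.3609; ln(87800/65600) = 0.2915; ln(87800/66200) = 0.2824; ln(87800/72600) = 0.1901.
W = 3.492650 / 11 = 0.318.

0.318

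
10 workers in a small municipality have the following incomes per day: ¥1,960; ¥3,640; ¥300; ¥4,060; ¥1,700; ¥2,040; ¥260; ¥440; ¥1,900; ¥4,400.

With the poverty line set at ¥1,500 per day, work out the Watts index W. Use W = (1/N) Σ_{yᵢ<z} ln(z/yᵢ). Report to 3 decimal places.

Below z: ¥260, ¥300, ¥440 (q = 3 of N = 10).
Log shortfalls: ln(1500/260) = 1.7525; ln(1500/300) = 1.6094; ln(1500/440) = 1.2264.
W = 4.588422 / 10 = 0.459.

0.459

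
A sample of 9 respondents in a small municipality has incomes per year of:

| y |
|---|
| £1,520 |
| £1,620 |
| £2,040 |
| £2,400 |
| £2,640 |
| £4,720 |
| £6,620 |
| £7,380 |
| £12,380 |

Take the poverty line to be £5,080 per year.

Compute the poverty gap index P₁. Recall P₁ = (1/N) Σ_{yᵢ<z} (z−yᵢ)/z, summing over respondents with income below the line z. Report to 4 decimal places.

0.3399

Below z: £1,520, £1,620, £2,040, £2,400, £2,640, £4,720 (q = 6 of N = 9).
Relative gaps: (5080−1520)/5080 = 0.7008; (5080−1620)/5080 = 0.6811; (5080−2040)/5080 = 0.5984; (5080−2400)/5080 = 0.5276; (5080−2640)/5080 = 0.4803; (5080−4720)/5080 = 0.0709.
Σ = 3.059055. Dividing by the full population N = 9 gives P₁ = 0.3399.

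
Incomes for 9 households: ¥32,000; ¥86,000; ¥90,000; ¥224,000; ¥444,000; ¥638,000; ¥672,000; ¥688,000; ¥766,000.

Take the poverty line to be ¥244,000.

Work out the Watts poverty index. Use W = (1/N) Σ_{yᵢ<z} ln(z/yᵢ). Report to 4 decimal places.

0.4619

Below the line: ¥32,000, ¥86,000, ¥90,000, ¥224,000 (q = 4 of N = 9).
ln(z/y) terms: ln(244000/32000) = 2.0314; ln(244000/86000) = 1.0428; ln(244000/90000) = 0.9974; ln(244000/224000) = 0.0855.
W = 4.157134 / 9 = 0.4619.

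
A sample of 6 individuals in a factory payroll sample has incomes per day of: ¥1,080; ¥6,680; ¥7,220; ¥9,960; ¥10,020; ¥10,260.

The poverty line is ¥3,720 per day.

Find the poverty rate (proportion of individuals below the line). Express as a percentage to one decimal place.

1 of the 6 individuals have income below ¥3,720.
H = 1/6 = 16.7%.

16.7%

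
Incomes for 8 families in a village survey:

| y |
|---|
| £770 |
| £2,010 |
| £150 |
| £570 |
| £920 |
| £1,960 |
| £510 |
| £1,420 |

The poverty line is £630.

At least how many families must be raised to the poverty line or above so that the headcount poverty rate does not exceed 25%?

1

Currently q = 3 of N = 8 are below the line (H = 0.375).
A headcount ratio of at most 25% allows at most ⌊0.25 × 8⌋ = 2 poor families.
So at least 3 − 2 = 1 must be lifted.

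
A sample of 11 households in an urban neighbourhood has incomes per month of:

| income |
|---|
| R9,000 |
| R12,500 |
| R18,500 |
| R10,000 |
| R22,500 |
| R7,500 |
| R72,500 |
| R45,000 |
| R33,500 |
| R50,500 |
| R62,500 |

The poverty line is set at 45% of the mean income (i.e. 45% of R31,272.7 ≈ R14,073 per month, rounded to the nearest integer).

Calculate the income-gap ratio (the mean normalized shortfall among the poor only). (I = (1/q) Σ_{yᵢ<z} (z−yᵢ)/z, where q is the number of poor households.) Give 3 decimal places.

0.307

Below z: R7,500, R9,000, R10,000, R12,500 (q = 4 of N = 11).
Shortfall ratios (z−y)/z: 0.4671, 0.3605, 0.2894, 0.1118; sum = 1.228736.
The income-gap ratio divides by q (the poor only): 1.228736 / 4 = 0.307.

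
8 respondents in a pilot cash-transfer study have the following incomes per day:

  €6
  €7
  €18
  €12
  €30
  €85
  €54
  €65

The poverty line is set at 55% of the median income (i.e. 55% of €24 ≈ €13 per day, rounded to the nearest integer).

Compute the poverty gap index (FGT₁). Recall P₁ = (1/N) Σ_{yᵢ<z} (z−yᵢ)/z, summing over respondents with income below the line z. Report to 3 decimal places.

Below z: €6, €7, €12 (q = 3 of N = 8).
Shortfall ratios: (13−6)/13 = 0.5385; (13−7)/13 = 0.4615; (13−12)/13 = 0.0769.
Σ = 1.076923. Dividing by the full population N = 8 gives P₁ = 0.135.

0.135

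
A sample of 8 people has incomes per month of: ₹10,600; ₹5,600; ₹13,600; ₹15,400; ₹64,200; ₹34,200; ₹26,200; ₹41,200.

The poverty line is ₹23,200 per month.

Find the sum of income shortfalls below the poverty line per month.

₹47,600

Below z: ₹5,600, ₹10,600, ₹13,600, ₹15,400 (q = 4 of N = 8).
Individual gaps: 23200−5600 = 17600; 23200−10600 = 12600; 23200−13600 = 9600; 23200−15400 = 7800.
Aggregate gap = ₹47,600.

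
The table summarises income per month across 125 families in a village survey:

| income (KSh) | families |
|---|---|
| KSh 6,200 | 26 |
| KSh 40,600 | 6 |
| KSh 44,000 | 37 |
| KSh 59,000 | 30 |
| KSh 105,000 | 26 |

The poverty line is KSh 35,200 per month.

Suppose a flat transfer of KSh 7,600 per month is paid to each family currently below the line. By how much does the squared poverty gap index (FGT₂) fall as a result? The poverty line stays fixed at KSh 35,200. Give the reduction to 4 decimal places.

Before: below the line — 26×KSh 6,200; squared poverty gap index (FGT₂) = 0.141180.
After the KSh 7,600 transfer: below the line — 26×KSh 13,800; squared poverty gap index (FGT₂) = 0.076879.
Reduction = 0.141180 − 0.076879 = 0.0643.

0.0643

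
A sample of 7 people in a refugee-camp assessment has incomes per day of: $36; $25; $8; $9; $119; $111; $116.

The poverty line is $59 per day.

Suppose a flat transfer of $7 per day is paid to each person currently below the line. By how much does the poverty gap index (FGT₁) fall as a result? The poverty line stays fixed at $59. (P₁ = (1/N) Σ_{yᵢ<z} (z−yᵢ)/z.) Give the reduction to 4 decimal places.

0.0678

Before: below the line — $8, $9, $25, $36; poverty gap index (FGT₁) = 0.382567.
After the $7 transfer: below the line — $15, $16, $32, $43; poverty gap index (FGT₁) = 0.314770.
Reduction = 0.382567 − 0.314770 = 0.0678.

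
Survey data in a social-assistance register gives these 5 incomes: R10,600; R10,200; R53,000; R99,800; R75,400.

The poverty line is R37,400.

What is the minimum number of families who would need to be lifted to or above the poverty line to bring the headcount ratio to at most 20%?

Currently q = 2 of N = 5 are below the line (H = 0.400).
A headcount ratio of at most 20% allows at most ⌊0.20 × 5⌋ = 1 poor families.
So at least 2 − 1 = 1 must be lifted.

1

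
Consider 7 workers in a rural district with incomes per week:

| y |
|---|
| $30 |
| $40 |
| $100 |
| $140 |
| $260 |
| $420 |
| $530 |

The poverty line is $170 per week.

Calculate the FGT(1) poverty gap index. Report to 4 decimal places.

Incomes under z: $30, $40, $100, $140 (q = 4 of N = 7).
Gap ratios (z−y)/z: (170−30)/170 = 0.8235; (170−40)/170 = 0.7647; (170−100)/170 = 0.4118; (170−140)/170 = 0.1765.
Sum of shortfalls = 2.176471; P₁ averages over all N: 2.176471 / 7 = 0.3109.

0.3109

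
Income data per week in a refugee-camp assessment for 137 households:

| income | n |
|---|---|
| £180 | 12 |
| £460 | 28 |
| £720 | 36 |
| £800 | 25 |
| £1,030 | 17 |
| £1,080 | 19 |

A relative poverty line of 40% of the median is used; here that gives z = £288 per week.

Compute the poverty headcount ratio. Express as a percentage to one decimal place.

12 of the 137 households have income below £288.
H = 12/137 = 8.8%.

8.8%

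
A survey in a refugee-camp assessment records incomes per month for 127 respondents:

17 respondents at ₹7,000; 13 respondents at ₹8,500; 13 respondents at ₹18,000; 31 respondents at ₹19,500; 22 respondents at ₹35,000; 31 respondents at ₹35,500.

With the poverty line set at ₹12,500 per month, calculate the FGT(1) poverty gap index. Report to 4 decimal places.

Poor units: 17×₹7,000, 13×₹8,500 (q = 30 of N = 127).
Relative gaps: (12500−7000)/12500 = 0.4400 (×17); (12500−8500)/12500 = 0.3200 (×13).
Σ = 11.640000. Dividing by the full population N = 127 gives P₁ = 0.0917.

0.0917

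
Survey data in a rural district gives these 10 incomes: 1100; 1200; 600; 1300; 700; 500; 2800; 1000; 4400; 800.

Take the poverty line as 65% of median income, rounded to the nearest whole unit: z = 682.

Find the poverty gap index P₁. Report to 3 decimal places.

Incomes under z: 500, 600 (q = 2 of N = 10).
Normalized shortfalls: (682−500)/682 = 0.2669; (682−600)/682 = 0.1202.
Sum of shortfalls = 0.387097; P₁ averages over all N: 0.387097 / 10 = 0.039.

0.039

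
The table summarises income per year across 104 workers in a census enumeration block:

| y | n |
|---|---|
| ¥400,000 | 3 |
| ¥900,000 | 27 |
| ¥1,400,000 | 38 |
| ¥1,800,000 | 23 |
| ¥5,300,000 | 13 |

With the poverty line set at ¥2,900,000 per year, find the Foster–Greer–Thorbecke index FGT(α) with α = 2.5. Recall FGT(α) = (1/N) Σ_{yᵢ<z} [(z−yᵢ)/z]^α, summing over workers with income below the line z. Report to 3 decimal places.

Below z: 3×¥400,000, 27×¥900,000, 38×¥1,400,000, 23×¥1,800,000 (q = 91 of N = 104).
Gap ratios (z−y)/z: (2900000−400000)/2900000 = 0.8621 (×3); (2900000−900000)/2900000 = 0.6897 (×27); (2900000−1400000)/2900000 = 0.5172 (×38); (2900000−1800000)/2900000 = 0.3793 (×23).
Raised to α = 2.5: 0.69001 (×3); 0.39498 (×27); 0.19241 (×38); 0.08861 (×23).
Sum = 22.084330; FGT(2.5) = 22.084330 / 104 = 0.212.

0.212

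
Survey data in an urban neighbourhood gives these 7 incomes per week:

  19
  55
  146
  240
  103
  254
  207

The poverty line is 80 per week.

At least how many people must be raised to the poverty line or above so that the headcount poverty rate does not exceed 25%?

1

2 of the 7 people are poor, so H = 2/7 = 0.286.
A headcount ratio of at most 25% allows at most ⌊0.25 × 7⌋ = 1 poor people.
So at least 2 − 1 = 1 must be lifted.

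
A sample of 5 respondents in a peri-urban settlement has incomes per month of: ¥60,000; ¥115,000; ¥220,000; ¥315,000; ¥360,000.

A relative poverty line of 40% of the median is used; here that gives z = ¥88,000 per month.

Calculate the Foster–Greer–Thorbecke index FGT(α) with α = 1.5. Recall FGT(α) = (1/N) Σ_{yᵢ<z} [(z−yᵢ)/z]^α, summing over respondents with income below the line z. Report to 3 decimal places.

Incomes under z: ¥60,000 (q = 1 of N = 5).
Normalized shortfalls: (88000−60000)/88000 = 0.3182.
Raised to α = 1.5: 0.17948.
Sum = 0.179479; FGT(1.5) = 0.179479 / 5 = 0.036.

0.036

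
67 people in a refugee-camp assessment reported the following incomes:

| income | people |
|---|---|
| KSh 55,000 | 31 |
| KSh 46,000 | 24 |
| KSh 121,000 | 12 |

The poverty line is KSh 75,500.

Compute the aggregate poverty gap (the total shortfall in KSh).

KSh 1,343,500

Incomes under z: 24×KSh 46,000, 31×KSh 55,000 (q = 55 of N = 67).
Individual gaps: 24×(75500−46000) = 708000; 31×(75500−55000) = 635500.
Aggregate gap = KSh 1,343,500.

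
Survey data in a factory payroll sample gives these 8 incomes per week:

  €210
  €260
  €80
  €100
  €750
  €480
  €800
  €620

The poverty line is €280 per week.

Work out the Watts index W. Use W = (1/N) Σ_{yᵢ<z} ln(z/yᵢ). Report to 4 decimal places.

Below z: €80, €100, €210, €260 (q = 4 of N = 8).
Log shortfalls: ln(280/80) = 1.2528; ln(280/100) = 1.0296; ln(280/210) = 0.2877; ln(280/260) = 0.0741.
W = 2.644172 / 8 = 0.3305.

0.3305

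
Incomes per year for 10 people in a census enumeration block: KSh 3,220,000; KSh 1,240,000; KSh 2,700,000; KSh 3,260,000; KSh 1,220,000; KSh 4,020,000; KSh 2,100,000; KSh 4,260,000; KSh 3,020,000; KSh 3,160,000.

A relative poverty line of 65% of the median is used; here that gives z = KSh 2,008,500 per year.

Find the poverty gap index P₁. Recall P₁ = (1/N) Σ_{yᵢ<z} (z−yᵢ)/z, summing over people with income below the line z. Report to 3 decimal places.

0.078

Below z: KSh 1,220,000, KSh 1,240,000 (q = 2 of N = 10).
Relative gaps: (2008500−1220000)/2008500 = 0.3926; (2008500−1240000)/2008500 = 0.3826.
Σ = 0.775205. Dividing by the full population N = 10 gives P₁ = 0.078.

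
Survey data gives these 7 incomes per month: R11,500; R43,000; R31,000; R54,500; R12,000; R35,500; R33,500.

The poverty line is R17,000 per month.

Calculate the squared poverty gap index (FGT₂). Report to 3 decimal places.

0.027

Below the line: R11,500, R12,000 (q = 2 of N = 7).
Normalized shortfalls: (17000−11500)/17000 = 0.3235; (17000−12000)/17000 = 0.2941.
Squared: 0.1047; 0.0865.
Sum = 0.191176; P₂ = 0.191176 / 7 = 0.027.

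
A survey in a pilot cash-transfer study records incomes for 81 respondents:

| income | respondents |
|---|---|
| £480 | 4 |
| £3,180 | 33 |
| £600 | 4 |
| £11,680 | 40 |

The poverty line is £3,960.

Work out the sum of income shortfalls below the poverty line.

£53,100

Incomes under z: 4×£480, 4×£600, 33×£3,180 (q = 41 of N = 81).
Individual gaps: 4×(3960−480) = 13920; 4×(3960−600) = 13440; 33×(3960−3180) = 25740.
Aggregate gap = £53,100.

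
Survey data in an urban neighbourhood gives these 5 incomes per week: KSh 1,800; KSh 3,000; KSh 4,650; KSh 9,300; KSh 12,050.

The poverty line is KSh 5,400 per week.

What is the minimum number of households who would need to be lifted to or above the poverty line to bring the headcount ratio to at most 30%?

2

Currently q = 3 of N = 5 are below the line (H = 0.600).
A headcount ratio of at most 30% allows at most ⌊0.30 × 5⌋ = 1 poor households.
So at least 3 − 1 = 2 must be lifted.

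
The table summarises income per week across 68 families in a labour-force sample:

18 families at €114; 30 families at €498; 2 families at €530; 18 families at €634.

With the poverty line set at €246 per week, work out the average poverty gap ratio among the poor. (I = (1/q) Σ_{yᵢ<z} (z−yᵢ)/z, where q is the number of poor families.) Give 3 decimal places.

0.537

Incomes under z: 18×€114 (q = 18 of N = 68).
Shortfall ratios (z−y)/z: 0.5366 (×18); sum = 9.658537.
The income-gap ratio divides by q (the poor only): 9.658537 / 18 = 0.537.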